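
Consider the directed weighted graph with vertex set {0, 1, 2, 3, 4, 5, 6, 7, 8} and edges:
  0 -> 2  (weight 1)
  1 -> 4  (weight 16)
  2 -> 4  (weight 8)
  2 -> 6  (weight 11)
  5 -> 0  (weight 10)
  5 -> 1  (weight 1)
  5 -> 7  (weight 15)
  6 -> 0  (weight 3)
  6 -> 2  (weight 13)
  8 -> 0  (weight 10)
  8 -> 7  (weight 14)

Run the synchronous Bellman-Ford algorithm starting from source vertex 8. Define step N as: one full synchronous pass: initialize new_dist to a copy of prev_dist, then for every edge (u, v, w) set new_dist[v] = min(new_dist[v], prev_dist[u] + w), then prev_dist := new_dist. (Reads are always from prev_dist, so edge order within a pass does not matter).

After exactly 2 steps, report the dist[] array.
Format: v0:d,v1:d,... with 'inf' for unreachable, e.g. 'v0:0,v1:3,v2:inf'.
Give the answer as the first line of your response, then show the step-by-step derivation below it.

v0:10,v1:inf,v2:11,v3:inf,v4:inf,v5:inf,v6:inf,v7:14,v8:0

step 1: dist = v0:10,v1:inf,v2:inf,v3:inf,v4:inf,v5:inf,v6:inf,v7:14,v8:0
step 2: dist = v0:10,v1:inf,v2:11,v3:inf,v4:inf,v5:inf,v6:inf,v7:14,v8:0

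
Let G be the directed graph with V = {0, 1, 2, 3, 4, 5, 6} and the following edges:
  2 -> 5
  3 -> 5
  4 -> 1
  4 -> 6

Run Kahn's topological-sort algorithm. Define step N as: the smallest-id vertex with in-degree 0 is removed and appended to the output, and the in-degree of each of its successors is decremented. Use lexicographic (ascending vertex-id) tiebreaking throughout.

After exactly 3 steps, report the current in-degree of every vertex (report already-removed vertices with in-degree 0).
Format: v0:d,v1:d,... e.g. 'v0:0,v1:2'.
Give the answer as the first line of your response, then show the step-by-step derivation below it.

v0:0,v1:1,v2:0,v3:0,v4:0,v5:0,v6:1

step 1: output 0; order=[0]; indeg=(0,1,0,0,0,2,1)
step 2: output 2; order=[0,2]; indeg=(0,1,0,0,0,1,1)
step 3: output 3; order=[0,2,3]; indeg=(0,1,0,0,0,0,1)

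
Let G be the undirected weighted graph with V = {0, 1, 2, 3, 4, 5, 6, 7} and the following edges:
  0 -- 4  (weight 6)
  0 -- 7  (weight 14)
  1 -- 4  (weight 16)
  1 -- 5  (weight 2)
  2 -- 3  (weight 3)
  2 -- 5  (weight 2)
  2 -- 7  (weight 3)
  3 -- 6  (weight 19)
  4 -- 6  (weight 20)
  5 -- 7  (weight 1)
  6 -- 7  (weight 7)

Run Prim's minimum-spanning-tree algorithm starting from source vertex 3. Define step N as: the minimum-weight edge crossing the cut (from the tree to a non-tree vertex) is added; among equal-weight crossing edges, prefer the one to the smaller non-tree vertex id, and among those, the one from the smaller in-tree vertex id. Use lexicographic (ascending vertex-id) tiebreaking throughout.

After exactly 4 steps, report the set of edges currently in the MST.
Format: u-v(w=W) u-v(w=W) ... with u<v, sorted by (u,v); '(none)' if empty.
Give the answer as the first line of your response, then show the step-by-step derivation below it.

1-5(w=2) 2-3(w=3) 2-5(w=2) 5-7(w=1)

step 1: add edge 2-3 (w=3); MST = {2-3(w=3)}
step 2: add edge 2-5 (w=2); MST = {2-3(w=3) 2-5(w=2)}
step 3: add edge 5-7 (w=1); MST = {2-3(w=3) 2-5(w=2) 5-7(w=1)}
step 4: add edge 1-5 (w=2); MST = {1-5(w=2) 2-3(w=3) 2-5(w=2) 5-7(w=1)}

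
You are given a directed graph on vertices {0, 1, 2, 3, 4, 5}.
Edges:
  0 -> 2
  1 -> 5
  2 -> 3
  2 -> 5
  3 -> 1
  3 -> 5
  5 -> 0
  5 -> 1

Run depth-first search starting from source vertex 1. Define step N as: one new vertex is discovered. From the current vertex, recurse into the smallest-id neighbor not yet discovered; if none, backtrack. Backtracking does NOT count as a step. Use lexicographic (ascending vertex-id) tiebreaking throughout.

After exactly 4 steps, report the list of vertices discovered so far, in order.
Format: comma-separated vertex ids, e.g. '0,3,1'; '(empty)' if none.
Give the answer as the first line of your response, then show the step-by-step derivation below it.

1,5,0,2

step 1: discover 1; path=1; order=1
step 2: discover 5; path=1>5; order=1,5
step 3: discover 0; path=1>5>0; order=1,5,0
step 4: discover 2; path=1>5>0>2; order=1,5,0,2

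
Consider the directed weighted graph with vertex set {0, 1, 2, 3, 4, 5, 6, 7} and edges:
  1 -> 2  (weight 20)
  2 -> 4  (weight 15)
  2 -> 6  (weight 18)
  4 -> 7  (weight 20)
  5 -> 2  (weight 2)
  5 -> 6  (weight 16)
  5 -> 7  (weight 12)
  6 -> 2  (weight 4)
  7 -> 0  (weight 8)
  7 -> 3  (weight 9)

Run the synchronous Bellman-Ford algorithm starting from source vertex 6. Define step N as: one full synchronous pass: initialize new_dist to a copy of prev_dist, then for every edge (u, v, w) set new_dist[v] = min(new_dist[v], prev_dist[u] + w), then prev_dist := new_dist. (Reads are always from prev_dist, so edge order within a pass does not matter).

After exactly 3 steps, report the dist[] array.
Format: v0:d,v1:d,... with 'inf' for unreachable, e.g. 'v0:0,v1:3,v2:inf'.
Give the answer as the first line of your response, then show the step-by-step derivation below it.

v0:inf,v1:inf,v2:4,v3:inf,v4:19,v5:inf,v6:0,v7:39

step 1: dist = v0:inf,v1:inf,v2:4,v3:inf,v4:inf,v5:inf,v6:0,v7:inf
step 2: dist = v0:inf,v1:inf,v2:4,v3:inf,v4:19,v5:inf,v6:0,v7:inf
step 3: dist = v0:inf,v1:inf,v2:4,v3:inf,v4:19,v5:inf,v6:0,v7:39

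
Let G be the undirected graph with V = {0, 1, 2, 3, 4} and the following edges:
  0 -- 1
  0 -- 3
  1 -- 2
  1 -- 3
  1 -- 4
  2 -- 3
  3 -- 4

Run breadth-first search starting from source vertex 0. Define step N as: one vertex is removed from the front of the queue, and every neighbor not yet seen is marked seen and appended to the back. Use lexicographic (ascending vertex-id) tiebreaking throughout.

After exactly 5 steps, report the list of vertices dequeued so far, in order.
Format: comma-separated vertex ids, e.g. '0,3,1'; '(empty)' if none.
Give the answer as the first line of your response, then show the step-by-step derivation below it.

0,1,3,2,4

step 1: dequeue 0; queue=[1,3]; order=0
step 2: dequeue 1; queue=[3,2,4]; order=0,1
step 3: dequeue 3; queue=[2,4]; order=0,1,3
step 4: dequeue 2; queue=[4]; order=0,1,3,2
step 5: dequeue 4; queue=[(empty)]; order=0,1,3,2,4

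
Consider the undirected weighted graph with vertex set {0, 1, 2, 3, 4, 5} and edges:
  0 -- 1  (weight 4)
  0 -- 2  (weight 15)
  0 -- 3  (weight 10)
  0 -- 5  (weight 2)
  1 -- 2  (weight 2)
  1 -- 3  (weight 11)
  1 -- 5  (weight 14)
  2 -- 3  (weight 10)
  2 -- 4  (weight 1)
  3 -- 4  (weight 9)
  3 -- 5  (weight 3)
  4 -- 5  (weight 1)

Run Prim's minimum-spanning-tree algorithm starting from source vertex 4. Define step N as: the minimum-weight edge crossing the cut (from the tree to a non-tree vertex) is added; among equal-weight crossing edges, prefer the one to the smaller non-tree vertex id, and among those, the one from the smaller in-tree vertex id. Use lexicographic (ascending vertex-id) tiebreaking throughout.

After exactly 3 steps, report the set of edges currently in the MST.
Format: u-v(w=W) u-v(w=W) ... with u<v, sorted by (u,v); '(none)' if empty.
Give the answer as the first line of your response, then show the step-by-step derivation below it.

0-5(w=2) 2-4(w=1) 4-5(w=1)

step 1: add edge 2-4 (w=1); MST = {2-4(w=1)}
step 2: add edge 4-5 (w=1); MST = {2-4(w=1) 4-5(w=1)}
step 3: add edge 0-5 (w=2); MST = {0-5(w=2) 2-4(w=1) 4-5(w=1)}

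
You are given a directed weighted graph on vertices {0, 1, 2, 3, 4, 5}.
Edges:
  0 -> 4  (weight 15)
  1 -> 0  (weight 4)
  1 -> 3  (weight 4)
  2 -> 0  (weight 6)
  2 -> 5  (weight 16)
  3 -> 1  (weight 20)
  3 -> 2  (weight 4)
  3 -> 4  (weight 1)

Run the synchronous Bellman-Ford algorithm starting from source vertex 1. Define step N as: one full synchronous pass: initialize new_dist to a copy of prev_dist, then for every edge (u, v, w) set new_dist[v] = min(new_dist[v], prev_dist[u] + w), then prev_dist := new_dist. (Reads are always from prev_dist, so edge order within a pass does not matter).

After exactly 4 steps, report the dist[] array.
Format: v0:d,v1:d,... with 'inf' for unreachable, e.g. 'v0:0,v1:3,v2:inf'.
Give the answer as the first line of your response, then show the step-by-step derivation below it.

v0:4,v1:0,v2:8,v3:4,v4:5,v5:24

step 1: dist = v0:4,v1:0,v2:inf,v3:4,v4:inf,v5:inf
step 2: dist = v0:4,v1:0,v2:8,v3:4,v4:5,v5:inf
step 3: dist = v0:4,v1:0,v2:8,v3:4,v4:5,v5:24
step 4: dist = v0:4,v1:0,v2:8,v3:4,v4:5,v5:24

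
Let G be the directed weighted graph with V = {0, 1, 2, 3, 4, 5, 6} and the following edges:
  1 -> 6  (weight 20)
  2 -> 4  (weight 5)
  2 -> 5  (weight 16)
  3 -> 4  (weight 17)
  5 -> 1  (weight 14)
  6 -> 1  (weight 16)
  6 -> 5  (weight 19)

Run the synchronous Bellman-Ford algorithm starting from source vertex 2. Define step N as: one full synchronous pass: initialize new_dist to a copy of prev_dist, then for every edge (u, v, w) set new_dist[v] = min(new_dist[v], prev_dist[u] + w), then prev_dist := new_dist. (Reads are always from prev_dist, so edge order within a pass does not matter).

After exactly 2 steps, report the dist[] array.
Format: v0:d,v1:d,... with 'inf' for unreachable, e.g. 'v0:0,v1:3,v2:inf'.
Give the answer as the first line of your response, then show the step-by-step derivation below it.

v0:inf,v1:30,v2:0,v3:inf,v4:5,v5:16,v6:inf

step 1: dist = v0:inf,v1:inf,v2:0,v3:inf,v4:5,v5:16,v6:inf
step 2: dist = v0:inf,v1:30,v2:0,v3:inf,v4:5,v5:16,v6:inf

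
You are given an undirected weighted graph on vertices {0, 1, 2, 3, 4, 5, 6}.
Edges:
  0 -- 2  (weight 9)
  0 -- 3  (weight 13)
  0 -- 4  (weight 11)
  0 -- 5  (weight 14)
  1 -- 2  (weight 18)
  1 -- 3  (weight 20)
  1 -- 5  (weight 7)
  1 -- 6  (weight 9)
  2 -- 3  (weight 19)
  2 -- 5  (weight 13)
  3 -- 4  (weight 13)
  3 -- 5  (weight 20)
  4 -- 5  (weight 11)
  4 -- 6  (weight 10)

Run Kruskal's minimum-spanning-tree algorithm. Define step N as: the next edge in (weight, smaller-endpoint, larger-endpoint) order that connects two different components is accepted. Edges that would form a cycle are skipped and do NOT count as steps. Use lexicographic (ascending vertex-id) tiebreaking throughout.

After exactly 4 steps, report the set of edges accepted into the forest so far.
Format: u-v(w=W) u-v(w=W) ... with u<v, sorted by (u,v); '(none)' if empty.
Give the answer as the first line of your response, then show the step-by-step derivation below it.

0-2(w=9) 1-5(w=7) 1-6(w=9) 4-6(w=10)

step 1: add edge 1-5 (w=7); MST = {1-5(w=7)}
step 2: add edge 0-2 (w=9); MST = {0-2(w=9) 1-5(w=7)}
step 3: add edge 1-6 (w=9); MST = {0-2(w=9) 1-5(w=7) 1-6(w=9)}
step 4: add edge 4-6 (w=10); MST = {0-2(w=9) 1-5(w=7) 1-6(w=9) 4-6(w=10)}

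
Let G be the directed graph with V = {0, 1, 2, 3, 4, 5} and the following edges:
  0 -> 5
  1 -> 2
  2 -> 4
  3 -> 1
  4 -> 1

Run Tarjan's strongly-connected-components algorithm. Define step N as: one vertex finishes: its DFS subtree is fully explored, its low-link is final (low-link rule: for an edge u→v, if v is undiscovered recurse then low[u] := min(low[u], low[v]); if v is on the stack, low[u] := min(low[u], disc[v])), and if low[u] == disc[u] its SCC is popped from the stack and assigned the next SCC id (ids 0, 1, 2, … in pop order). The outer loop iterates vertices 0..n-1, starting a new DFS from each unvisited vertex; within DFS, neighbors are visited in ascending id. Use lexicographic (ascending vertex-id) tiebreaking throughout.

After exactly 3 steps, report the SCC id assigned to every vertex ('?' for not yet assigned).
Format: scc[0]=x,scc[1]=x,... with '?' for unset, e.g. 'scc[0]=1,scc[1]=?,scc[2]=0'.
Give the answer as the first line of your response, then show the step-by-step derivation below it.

scc[0]=1,scc[1]=?,scc[2]=?,scc[3]=?,scc[4]=?,scc[5]=0

step 1: low=(low[0]=0,low[1]=?,low[2]=?,low[3]=?,low[4]=?,low[5]=1); scc=(scc[0]=?,scc[1]=?,scc[2]=?,scc[3]=?,scc[4]=?,scc[5]=0)
step 2: low=(low[0]=0,low[1]=?,low[2]=?,low[3]=?,low[4]=?,low[5]=1); scc=(scc[0]=1,scc[1]=?,scc[2]=?,scc[3]=?,scc[4]=?,scc[5]=0)
step 3: low=(low[0]=0,low[1]=2,low[2]=3,low[3]=?,low[4]=2,low[5]=1); scc=(scc[0]=1,scc[1]=?,scc[2]=?,scc[3]=?,scc[4]=?,scc[5]=0)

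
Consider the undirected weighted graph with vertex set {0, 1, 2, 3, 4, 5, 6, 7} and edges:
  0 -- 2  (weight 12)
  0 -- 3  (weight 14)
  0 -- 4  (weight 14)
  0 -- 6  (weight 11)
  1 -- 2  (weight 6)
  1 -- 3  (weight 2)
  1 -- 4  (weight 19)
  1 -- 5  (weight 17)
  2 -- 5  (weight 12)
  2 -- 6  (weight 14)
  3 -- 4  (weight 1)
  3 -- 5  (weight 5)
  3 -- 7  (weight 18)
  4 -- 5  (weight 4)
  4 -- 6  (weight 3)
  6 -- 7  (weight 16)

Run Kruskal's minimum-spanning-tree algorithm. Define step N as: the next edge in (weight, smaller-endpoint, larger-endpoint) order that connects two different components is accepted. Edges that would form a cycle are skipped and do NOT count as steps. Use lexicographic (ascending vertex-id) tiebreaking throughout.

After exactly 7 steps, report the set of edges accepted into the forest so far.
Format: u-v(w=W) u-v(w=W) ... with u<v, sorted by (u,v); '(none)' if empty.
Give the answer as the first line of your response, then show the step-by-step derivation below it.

0-6(w=11) 1-2(w=6) 1-3(w=2) 3-4(w=1) 4-5(w=4) 4-6(w=3) 6-7(w=16)

step 1: add edge 3-4 (w=1); MST = {3-4(w=1)}
step 2: add edge 1-3 (w=2); MST = {1-3(w=2) 3-4(w=1)}
step 3: add edge 4-6 (w=3); MST = {1-3(w=2) 3-4(w=1) 4-6(w=3)}
step 4: add edge 4-5 (w=4); MST = {1-3(w=2) 3-4(w=1) 4-5(w=4) 4-6(w=3)}
step 5: add edge 1-2 (w=6); MST = {1-2(w=6) 1-3(w=2) 3-4(w=1) 4-5(w=4) 4-6(w=3)}
step 6: add edge 0-6 (w=11); MST = {0-6(w=11) 1-2(w=6) 1-3(w=2) 3-4(w=1) 4-5(w=4) 4-6(w=3)}
step 7: add edge 6-7 (w=16); MST = {0-6(w=11) 1-2(w=6) 1-3(w=2) 3-4(w=1) 4-5(w=4) 4-6(w=3) 6-7(w=16)}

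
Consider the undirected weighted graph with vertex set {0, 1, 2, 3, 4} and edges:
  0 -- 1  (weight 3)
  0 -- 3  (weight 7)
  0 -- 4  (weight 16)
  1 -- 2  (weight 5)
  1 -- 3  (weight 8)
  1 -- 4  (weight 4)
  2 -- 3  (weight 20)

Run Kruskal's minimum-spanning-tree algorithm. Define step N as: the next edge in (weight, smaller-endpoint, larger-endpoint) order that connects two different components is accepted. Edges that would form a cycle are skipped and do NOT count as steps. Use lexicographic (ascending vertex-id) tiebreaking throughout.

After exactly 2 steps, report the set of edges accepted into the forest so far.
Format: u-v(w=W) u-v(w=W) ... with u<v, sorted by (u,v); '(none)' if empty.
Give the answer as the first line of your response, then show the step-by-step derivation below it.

0-1(w=3) 1-4(w=4)

step 1: add edge 0-1 (w=3); MST = {0-1(w=3)}
step 2: add edge 1-4 (w=4); MST = {0-1(w=3) 1-4(w=4)}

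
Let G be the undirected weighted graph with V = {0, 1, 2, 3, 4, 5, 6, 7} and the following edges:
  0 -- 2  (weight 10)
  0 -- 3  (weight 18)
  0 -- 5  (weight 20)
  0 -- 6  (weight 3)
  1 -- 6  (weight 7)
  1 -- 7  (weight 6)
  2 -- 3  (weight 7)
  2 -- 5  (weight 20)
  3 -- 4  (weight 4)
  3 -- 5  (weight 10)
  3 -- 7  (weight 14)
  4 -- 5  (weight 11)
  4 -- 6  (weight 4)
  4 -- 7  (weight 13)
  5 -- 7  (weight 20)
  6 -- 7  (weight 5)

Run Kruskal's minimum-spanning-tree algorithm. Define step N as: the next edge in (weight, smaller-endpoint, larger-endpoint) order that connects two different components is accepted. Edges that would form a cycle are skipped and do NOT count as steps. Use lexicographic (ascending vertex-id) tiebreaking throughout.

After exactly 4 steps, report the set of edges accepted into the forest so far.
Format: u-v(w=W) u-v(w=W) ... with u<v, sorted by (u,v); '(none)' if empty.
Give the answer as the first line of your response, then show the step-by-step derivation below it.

0-6(w=3) 3-4(w=4) 4-6(w=4) 6-7(w=5)

step 1: add edge 0-6 (w=3); MST = {0-6(w=3)}
step 2: add edge 3-4 (w=4); MST = {0-6(w=3) 3-4(w=4)}
step 3: add edge 4-6 (w=4); MST = {0-6(w=3) 3-4(w=4) 4-6(w=4)}
step 4: add edge 6-7 (w=5); MST = {0-6(w=3) 3-4(w=4) 4-6(w=4) 6-7(w=5)}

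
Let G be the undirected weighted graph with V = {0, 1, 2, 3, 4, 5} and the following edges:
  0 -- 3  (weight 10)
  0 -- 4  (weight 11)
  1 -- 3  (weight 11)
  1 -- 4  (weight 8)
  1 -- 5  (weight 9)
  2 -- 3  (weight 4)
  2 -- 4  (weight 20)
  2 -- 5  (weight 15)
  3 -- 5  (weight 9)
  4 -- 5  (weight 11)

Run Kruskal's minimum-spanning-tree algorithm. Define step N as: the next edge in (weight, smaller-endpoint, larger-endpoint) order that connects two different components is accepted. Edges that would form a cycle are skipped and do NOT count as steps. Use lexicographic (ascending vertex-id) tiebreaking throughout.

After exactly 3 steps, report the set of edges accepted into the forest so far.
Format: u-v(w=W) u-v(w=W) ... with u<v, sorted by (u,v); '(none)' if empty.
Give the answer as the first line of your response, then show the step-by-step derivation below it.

1-4(w=8) 1-5(w=9) 2-3(w=4)

step 1: add edge 2-3 (w=4); MST = {2-3(w=4)}
step 2: add edge 1-4 (w=8); MST = {1-4(w=8) 2-3(w=4)}
step 3: add edge 1-5 (w=9); MST = {1-4(w=8) 1-5(w=9) 2-3(w=4)}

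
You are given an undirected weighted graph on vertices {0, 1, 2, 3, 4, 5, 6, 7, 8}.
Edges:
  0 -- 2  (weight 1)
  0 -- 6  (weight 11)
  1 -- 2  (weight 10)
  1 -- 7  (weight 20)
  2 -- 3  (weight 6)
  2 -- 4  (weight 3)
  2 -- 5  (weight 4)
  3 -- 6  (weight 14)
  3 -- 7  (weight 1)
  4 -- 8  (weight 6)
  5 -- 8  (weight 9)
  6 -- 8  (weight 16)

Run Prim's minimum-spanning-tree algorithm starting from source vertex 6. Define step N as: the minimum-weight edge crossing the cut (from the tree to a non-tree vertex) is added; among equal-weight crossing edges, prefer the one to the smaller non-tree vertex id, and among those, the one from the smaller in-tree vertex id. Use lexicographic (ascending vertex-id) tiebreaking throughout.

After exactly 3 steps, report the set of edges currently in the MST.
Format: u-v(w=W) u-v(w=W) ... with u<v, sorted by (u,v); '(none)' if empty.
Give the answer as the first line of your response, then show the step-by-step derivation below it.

0-2(w=1) 0-6(w=11) 2-4(w=3)

step 1: add edge 0-6 (w=11); MST = {0-6(w=11)}
step 2: add edge 0-2 (w=1); MST = {0-2(w=1) 0-6(w=11)}
step 3: add edge 2-4 (w=3); MST = {0-2(w=1) 0-6(w=11) 2-4(w=3)}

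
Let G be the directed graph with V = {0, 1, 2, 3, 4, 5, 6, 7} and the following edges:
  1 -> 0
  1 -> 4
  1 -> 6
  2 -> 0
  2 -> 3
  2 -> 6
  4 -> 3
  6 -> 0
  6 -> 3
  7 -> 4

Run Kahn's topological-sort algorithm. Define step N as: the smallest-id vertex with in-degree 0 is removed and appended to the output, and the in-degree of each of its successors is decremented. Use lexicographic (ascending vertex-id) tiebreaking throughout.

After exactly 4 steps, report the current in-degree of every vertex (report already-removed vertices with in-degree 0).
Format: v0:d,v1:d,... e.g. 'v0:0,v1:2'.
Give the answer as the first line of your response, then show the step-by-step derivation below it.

v0:0,v1:0,v2:0,v3:1,v4:1,v5:0,v6:0,v7:0

step 1: output 1; order=[1]; indeg=(2,0,0,3,1,0,1,0)
step 2: output 2; order=[1,2]; indeg=(1,0,0,2,1,0,0,0)
step 3: output 5; order=[1,2,5]; indeg=(1,0,0,2,1,0,0,0)
step 4: output 6; order=[1,2,5,6]; indeg=(0,0,0,1,1,0,0,0)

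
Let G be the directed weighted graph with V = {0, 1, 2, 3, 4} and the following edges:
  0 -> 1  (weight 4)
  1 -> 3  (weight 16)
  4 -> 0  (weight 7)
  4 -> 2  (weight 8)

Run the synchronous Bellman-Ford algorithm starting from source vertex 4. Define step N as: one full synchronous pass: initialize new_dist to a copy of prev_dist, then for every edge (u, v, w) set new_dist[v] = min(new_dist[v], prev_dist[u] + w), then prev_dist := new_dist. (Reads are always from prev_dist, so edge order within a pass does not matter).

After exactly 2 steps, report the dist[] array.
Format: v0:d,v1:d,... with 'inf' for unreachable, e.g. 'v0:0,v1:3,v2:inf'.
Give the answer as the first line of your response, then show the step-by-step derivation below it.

v0:7,v1:11,v2:8,v3:inf,v4:0

step 1: dist = v0:7,v1:inf,v2:8,v3:inf,v4:0
step 2: dist = v0:7,v1:11,v2:8,v3:inf,v4:0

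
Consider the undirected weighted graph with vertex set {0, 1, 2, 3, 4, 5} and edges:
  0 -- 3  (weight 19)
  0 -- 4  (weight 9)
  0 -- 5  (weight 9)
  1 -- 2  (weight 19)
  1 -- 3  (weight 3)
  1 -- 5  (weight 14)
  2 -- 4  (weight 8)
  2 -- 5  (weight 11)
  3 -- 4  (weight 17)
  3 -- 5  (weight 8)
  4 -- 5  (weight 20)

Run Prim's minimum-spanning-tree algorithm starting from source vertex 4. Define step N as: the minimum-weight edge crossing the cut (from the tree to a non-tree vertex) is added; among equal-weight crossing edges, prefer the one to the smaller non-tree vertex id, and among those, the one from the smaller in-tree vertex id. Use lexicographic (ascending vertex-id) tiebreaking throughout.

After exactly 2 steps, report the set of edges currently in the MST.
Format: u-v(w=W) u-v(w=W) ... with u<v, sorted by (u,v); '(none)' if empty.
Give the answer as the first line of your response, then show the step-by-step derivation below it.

0-4(w=9) 2-4(w=8)

step 1: add edge 2-4 (w=8); MST = {2-4(w=8)}
step 2: add edge 0-4 (w=9); MST = {0-4(w=9) 2-4(w=8)}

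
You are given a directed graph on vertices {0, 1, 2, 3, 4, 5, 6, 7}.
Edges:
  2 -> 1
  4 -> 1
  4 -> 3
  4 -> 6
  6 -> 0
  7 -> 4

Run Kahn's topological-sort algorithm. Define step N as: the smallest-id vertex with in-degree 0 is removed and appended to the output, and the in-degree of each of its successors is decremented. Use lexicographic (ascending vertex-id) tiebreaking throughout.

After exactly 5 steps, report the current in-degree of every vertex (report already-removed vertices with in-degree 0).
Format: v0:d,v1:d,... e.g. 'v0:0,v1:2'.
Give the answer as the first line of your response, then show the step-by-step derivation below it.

v0:1,v1:0,v2:0,v3:0,v4:0,v5:0,v6:0,v7:0

step 1: output 2; order=[2]; indeg=(1,1,0,1,1,0,1,0)
step 2: output 5; order=[2,5]; indeg=(1,1,0,1,1,0,1,0)
step 3: output 7; order=[2,5,7]; indeg=(1,1,0,1,0,0,1,0)
step 4: output 4; order=[2,5,7,4]; indeg=(1,0,0,0,0,0,0,0)
step 5: output 1; order=[2,5,7,4,1]; indeg=(1,0,0,0,0,0,0,0)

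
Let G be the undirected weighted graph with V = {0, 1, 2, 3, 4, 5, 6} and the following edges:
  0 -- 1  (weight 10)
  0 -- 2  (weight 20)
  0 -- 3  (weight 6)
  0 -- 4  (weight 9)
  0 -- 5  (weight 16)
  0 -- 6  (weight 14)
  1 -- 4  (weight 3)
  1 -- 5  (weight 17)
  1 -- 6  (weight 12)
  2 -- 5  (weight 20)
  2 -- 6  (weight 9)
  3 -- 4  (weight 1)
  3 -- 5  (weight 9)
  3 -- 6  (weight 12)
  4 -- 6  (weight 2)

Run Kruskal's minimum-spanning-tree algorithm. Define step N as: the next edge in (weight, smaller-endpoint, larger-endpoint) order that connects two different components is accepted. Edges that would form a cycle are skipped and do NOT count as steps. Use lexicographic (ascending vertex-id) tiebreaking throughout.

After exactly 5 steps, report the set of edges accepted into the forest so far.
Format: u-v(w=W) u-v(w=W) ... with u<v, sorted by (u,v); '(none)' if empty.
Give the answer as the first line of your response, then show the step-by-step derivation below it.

0-3(w=6) 1-4(w=3) 2-6(w=9) 3-4(w=1) 4-6(w=2)

step 1: add edge 3-4 (w=1); MST = {3-4(w=1)}
step 2: add edge 4-6 (w=2); MST = {3-4(w=1) 4-6(w=2)}
step 3: add edge 1-4 (w=3); MST = {1-4(w=3) 3-4(w=1) 4-6(w=2)}
step 4: add edge 0-3 (w=6); MST = {0-3(w=6) 1-4(w=3) 3-4(w=1) 4-6(w=2)}
step 5: add edge 2-6 (w=9); MST = {0-3(w=6) 1-4(w=3) 2-6(w=9) 3-4(w=1) 4-6(w=2)}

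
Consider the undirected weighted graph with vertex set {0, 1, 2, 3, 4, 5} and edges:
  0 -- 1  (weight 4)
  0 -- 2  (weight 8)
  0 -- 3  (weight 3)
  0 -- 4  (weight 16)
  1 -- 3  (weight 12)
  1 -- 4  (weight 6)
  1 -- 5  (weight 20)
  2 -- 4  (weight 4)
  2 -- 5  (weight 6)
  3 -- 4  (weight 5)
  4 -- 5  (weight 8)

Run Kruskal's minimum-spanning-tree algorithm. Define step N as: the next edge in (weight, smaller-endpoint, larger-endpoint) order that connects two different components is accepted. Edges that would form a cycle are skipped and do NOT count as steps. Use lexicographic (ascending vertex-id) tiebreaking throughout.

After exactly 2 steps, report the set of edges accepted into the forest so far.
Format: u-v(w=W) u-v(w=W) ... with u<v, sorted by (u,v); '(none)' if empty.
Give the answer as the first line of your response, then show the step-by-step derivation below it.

0-1(w=4) 0-3(w=3)

step 1: add edge 0-3 (w=3); MST = {0-3(w=3)}
step 2: add edge 0-1 (w=4); MST = {0-1(w=4) 0-3(w=3)}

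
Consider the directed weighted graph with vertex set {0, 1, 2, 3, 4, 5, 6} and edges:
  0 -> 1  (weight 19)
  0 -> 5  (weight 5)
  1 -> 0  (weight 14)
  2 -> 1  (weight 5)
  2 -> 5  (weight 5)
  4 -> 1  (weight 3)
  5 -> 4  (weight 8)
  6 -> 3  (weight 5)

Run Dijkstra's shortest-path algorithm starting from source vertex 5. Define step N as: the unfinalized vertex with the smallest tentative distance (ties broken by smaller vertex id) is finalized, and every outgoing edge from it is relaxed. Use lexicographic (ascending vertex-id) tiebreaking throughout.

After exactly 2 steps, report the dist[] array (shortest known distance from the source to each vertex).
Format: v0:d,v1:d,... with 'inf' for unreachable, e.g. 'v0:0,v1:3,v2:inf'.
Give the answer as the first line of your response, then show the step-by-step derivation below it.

v0:inf,v1:11,v2:inf,v3:inf,v4:8,v5:0,v6:inf

step 1: dist = v0:inf,v1:inf,v2:inf,v3:inf,v4:8,v5:0,v6:inf
step 2: dist = v0:inf,v1:11,v2:inf,v3:inf,v4:8,v5:0,v6:inf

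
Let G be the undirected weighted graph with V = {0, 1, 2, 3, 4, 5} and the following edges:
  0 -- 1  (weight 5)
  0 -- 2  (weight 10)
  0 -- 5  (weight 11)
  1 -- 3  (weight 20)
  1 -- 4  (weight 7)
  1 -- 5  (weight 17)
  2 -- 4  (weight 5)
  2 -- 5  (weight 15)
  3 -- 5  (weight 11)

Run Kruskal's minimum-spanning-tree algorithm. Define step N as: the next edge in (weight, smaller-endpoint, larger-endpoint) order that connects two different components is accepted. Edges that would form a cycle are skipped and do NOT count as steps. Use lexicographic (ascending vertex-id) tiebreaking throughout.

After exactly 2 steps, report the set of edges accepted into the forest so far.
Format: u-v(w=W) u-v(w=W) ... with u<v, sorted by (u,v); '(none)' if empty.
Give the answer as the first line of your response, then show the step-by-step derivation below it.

0-1(w=5) 2-4(w=5)

step 1: add edge 0-1 (w=5); MST = {0-1(w=5)}
step 2: add edge 2-4 (w=5); MST = {0-1(w=5) 2-4(w=5)}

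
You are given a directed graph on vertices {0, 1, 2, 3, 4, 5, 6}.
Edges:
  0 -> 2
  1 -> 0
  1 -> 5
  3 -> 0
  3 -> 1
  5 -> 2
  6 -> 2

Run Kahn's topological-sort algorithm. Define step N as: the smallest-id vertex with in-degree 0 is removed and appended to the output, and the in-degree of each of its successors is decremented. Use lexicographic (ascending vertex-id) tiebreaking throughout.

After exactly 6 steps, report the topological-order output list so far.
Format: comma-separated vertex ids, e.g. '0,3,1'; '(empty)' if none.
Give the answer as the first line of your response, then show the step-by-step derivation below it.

3,1,0,4,5,6

step 1: output 3; order=[3]; indeg=(1,0,3,0,0,1,0)
step 2: output 1; order=[3,1]; indeg=(0,0,3,0,0,0,0)
step 3: output 0; order=[3,1,0]; indeg=(0,0,2,0,0,0,0)
step 4: output 4; order=[3,1,0,4]; indeg=(0,0,2,0,0,0,0)
step 5: output 5; order=[3,1,0,4,5]; indeg=(0,0,1,0,0,0,0)
step 6: output 6; order=[3,1,0,4,5,6]; indeg=(0,0,0,0,0,0,0)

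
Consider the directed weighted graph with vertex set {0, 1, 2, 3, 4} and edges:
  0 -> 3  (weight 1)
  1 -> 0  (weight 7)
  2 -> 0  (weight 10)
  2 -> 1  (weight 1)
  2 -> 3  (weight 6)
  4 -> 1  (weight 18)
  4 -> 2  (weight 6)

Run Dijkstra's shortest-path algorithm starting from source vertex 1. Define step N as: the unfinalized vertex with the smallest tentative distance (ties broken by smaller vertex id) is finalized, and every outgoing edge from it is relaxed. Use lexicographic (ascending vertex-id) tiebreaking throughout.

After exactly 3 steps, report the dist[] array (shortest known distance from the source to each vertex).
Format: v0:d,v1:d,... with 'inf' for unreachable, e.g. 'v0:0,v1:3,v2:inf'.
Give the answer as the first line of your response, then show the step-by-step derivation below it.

v0:7,v1:0,v2:inf,v3:8,v4:inf

step 1: dist = v0:7,v1:0,v2:inf,v3:inf,v4:inf
step 2: dist = v0:7,v1:0,v2:inf,v3:8,v4:inf
step 3: dist = v0:7,v1:0,v2:inf,v3:8,v4:inf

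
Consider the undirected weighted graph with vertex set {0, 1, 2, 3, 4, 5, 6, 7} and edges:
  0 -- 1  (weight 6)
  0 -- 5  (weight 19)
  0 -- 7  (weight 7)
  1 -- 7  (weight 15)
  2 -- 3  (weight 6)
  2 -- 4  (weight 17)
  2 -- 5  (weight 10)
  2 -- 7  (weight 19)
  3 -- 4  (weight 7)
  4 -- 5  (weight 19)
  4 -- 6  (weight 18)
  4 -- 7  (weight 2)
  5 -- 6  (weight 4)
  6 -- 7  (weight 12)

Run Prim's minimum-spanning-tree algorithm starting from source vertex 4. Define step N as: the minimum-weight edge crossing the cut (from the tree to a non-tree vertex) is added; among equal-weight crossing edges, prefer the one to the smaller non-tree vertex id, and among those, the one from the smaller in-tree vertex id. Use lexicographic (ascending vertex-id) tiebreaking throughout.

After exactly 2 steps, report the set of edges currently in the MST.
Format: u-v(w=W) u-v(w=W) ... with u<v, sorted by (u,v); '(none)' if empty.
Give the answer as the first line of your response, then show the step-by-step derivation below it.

0-7(w=7) 4-7(w=2)

step 1: add edge 4-7 (w=2); MST = {4-7(w=2)}
step 2: add edge 0-7 (w=7); MST = {0-7(w=7) 4-7(w=2)}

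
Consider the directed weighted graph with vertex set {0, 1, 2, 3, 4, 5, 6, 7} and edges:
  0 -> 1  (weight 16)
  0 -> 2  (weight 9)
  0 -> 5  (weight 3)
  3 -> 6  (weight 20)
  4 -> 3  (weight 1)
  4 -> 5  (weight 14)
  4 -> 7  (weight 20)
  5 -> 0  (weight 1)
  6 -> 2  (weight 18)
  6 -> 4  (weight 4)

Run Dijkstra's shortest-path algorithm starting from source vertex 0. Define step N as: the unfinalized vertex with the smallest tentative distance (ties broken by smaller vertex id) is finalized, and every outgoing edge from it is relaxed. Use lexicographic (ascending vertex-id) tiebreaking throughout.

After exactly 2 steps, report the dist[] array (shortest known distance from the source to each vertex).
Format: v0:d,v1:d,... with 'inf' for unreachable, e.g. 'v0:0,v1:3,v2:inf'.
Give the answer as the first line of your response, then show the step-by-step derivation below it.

v0:0,v1:16,v2:9,v3:inf,v4:inf,v5:3,v6:inf,v7:inf

step 1: dist = v0:0,v1:16,v2:9,v3:inf,v4:inf,v5:3,v6:inf,v7:inf
step 2: dist = v0:0,v1:16,v2:9,v3:inf,v4:inf,v5:3,v6:inf,v7:inf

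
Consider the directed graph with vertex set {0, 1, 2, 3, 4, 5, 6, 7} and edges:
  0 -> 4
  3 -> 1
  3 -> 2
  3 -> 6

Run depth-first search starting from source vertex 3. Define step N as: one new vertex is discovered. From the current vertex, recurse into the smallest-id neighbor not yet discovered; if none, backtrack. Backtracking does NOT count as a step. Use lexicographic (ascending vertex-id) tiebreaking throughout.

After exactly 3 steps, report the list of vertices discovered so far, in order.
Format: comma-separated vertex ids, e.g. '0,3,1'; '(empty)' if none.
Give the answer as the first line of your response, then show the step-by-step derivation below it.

3,1,2

step 1: discover 3; path=3; order=3
step 2: discover 1; path=3>1; order=3,1
step 3: discover 2; path=3>2; order=3,1,2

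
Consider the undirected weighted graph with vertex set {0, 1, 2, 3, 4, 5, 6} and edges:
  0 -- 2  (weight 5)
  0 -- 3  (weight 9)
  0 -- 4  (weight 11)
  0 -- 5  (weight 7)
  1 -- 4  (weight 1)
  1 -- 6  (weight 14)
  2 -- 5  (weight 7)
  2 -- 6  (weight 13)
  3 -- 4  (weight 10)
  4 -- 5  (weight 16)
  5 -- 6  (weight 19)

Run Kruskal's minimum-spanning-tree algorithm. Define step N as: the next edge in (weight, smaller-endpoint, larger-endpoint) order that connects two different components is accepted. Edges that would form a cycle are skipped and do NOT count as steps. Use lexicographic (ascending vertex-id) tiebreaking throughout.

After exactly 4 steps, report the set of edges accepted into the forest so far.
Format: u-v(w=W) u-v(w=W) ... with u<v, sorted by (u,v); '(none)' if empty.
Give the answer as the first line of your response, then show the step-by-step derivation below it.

0-2(w=5) 0-3(w=9) 0-5(w=7) 1-4(w=1)

step 1: add edge 1-4 (w=1); MST = {1-4(w=1)}
step 2: add edge 0-2 (w=5); MST = {0-2(w=5) 1-4(w=1)}
step 3: add edge 0-5 (w=7); MST = {0-2(w=5) 0-5(w=7) 1-4(w=1)}
step 4: add edge 0-3 (w=9); MST = {0-2(w=5) 0-3(w=9) 0-5(w=7) 1-4(w=1)}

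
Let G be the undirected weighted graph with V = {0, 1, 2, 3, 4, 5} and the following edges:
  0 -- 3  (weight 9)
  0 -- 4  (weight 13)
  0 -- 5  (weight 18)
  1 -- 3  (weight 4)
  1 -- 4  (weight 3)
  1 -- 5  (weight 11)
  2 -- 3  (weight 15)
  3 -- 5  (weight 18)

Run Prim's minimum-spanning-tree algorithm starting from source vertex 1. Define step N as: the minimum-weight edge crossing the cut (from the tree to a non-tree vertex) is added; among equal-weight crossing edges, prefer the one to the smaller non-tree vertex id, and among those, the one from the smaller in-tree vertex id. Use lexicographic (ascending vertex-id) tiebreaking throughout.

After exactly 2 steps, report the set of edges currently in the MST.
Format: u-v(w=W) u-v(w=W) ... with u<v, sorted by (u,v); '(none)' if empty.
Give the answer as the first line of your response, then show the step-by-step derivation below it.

1-3(w=4) 1-4(w=3)

step 1: add edge 1-4 (w=3); MST = {1-4(w=3)}
step 2: add edge 1-3 (w=4); MST = {1-3(w=4) 1-4(w=3)}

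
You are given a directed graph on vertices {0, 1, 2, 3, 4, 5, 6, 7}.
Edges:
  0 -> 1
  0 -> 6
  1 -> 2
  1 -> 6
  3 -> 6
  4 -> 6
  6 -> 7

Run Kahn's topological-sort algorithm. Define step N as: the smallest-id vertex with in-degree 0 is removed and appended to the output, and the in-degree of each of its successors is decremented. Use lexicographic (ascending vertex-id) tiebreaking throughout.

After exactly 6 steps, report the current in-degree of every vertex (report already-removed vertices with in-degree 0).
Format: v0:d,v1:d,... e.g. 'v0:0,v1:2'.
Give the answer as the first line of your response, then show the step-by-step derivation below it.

v0:0,v1:0,v2:0,v3:0,v4:0,v5:0,v6:0,v7:1

step 1: output 0; order=[0]; indeg=(0,0,1,0,0,0,3,1)
step 2: output 1; order=[0,1]; indeg=(0,0,0,0,0,0,2,1)
step 3: output 2; order=[0,1,2]; indeg=(0,0,0,0,0,0,2,1)
step 4: output 3; order=[0,1,2,3]; indeg=(0,0,0,0,0,0,1,1)
step 5: output 4; order=[0,1,2,3,4]; indeg=(0,0,0,0,0,0,0,1)
step 6: output 5; order=[0,1,2,3,4,5]; indeg=(0,0,0,0,0,0,0,1)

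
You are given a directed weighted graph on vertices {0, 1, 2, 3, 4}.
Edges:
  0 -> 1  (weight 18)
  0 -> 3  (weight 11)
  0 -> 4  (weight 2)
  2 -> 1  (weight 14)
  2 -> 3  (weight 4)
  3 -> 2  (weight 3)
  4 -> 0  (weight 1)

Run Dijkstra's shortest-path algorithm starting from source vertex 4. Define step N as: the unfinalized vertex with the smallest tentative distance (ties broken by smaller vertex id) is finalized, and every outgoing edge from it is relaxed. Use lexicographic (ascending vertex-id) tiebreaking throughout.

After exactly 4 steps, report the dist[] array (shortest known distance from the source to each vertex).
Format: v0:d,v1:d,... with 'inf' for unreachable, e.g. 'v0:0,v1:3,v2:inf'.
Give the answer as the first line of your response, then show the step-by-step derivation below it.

v0:1,v1:19,v2:15,v3:12,v4:0

step 1: dist = v0:1,v1:inf,v2:inf,v3:inf,v4:0
step 2: dist = v0:1,v1:19,v2:inf,v3:12,v4:0
step 3: dist = v0:1,v1:19,v2:15,v3:12,v4:0
step 4: dist = v0:1,v1:19,v2:15,v3:12,v4:0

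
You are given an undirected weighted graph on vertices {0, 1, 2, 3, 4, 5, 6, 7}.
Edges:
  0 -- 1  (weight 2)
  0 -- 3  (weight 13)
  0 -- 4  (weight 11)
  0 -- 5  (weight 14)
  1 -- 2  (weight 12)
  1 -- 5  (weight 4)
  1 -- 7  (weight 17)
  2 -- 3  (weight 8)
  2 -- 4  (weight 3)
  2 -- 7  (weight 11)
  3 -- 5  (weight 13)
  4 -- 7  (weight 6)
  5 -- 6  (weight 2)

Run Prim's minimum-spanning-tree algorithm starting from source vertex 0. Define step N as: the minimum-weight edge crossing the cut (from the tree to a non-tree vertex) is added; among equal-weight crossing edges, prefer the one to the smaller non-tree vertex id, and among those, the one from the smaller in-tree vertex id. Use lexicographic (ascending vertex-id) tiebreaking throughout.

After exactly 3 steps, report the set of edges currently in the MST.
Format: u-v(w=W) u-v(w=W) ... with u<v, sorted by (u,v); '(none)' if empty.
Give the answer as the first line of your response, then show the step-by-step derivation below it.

0-1(w=2) 1-5(w=4) 5-6(w=2)

step 1: add edge 0-1 (w=2); MST = {0-1(w=2)}
step 2: add edge 1-5 (w=4); MST = {0-1(w=2) 1-5(w=4)}
step 3: add edge 5-6 (w=2); MST = {0-1(w=2) 1-5(w=4) 5-6(w=2)}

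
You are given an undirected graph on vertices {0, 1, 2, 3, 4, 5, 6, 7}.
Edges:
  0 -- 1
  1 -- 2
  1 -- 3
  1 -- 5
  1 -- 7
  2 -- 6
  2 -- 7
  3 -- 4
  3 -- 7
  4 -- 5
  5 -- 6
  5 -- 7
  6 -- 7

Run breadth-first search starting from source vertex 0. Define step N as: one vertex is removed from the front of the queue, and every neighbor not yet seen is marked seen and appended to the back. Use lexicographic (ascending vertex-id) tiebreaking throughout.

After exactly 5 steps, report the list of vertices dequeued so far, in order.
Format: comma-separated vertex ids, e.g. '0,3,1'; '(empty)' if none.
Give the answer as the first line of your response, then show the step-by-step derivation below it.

0,1,2,3,5

step 1: dequeue 0; queue=[1]; order=0
step 2: dequeue 1; queue=[2,3,5,7]; order=0,1
step 3: dequeue 2; queue=[3,5,7,6]; order=0,1,2
step 4: dequeue 3; queue=[5,7,6,4]; order=0,1,2,3
step 5: dequeue 5; queue=[7,6,4]; order=0,1,2,3,5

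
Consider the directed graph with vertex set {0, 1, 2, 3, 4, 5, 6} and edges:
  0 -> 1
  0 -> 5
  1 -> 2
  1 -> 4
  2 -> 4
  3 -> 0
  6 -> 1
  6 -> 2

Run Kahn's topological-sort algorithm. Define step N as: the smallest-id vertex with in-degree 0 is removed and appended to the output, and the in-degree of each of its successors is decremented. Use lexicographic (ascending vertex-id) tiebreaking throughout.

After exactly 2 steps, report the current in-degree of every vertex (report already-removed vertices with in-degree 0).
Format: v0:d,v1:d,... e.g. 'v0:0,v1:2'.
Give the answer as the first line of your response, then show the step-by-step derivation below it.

v0:0,v1:1,v2:2,v3:0,v4:2,v5:0,v6:0

step 1: output 3; order=[3]; indeg=(0,2,2,0,2,1,0)
step 2: output 0; order=[3,0]; indeg=(0,1,2,0,2,0,0)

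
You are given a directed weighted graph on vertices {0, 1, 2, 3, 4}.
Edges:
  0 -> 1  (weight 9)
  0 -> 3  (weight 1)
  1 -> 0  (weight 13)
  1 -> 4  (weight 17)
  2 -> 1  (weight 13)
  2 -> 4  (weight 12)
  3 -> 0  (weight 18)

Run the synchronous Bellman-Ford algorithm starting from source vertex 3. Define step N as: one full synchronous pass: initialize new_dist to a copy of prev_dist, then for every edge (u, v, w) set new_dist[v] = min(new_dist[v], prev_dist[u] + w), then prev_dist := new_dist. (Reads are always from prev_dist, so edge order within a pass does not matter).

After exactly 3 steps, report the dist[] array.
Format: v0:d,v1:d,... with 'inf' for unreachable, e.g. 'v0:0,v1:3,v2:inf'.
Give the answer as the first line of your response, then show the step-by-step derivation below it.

v0:18,v1:27,v2:inf,v3:0,v4:44

step 1: dist = v0:18,v1:inf,v2:inf,v3:0,v4:inf
step 2: dist = v0:18,v1:27,v2:inf,v3:0,v4:inf
step 3: dist = v0:18,v1:27,v2:inf,v3:0,v4:44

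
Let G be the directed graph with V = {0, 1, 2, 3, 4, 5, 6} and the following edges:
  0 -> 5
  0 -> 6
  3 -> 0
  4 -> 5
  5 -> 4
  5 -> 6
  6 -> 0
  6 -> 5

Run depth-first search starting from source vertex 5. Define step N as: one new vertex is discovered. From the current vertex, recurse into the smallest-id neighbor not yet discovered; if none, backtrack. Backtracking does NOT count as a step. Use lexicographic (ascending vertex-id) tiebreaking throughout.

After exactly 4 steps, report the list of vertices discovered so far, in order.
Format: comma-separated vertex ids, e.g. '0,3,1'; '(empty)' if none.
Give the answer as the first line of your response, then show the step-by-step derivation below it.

5,4,6,0

step 1: discover 5; path=5; order=5
step 2: discover 4; path=5>4; order=5,4
step 3: discover 6; path=5>6; order=5,4,6
step 4: discover 0; path=5>6>0; order=5,4,6,0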